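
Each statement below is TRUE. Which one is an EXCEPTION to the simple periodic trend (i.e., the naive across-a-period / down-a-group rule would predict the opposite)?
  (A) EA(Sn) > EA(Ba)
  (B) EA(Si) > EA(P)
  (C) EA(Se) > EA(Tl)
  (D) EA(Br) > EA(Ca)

The general trend: electron affinity increases across a period and decreases down a group.
(A) Sn (period 5, group 14) vs Ba (period 6, group 2): the stated order agrees with the simple trend.
(B) Si (period 3, group 14) vs P (period 3, group 15): the stated order contradicts the simple trend.
(C) Se (period 4, group 16) vs Tl (period 6, group 13): the stated order agrees with the simple trend.
(D) Br (period 4, group 17) vs Ca (period 4, group 2): the stated order agrees with the simple trend.
The exception is (B): adding an electron to P's half-filled 3p³ is unfavourable, so Si (3p²) has the more exothermic EA.

(B)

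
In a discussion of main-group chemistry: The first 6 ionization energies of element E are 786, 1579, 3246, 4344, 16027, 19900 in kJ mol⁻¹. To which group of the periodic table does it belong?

Look for the largest jump between consecutive ionization energies: IE5/IE4 ≈ 3.7, far larger than any earlier ratio.
That jump marks the point where a core electron is being removed. So the atom has 4 valence electrons.
A main-group element with 4 valence electrons is in group 14.

Group 14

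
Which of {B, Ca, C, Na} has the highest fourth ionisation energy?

The fourth ionization energy removes an electron from the +3 ion. For each element: B³⁺ is the bare [He] core; Ca³⁺ is already 1 electron into the core; C³⁺ still has 1 valence electron; Na³⁺ is already 2 electrons into the core.
Pulling an electron out of a noble-gas core costs far more than removing a remaining valence electron, so Ca, Na and B sit at the high end of IE_4.
The numbers (kJ/mol): B 25026, Ca 6491, C 6223, Na 9543.
Putting it together, IE_4: C < Ca < Na < B.

B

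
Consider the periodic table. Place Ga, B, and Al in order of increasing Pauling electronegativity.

Al < Ga < B

B is in period 2, group 13; Al is in period 3, group 13; Ga is in period 4, group 13.
Electronegativity increases across a period and decreases down a group, tracking effective nuclear charge and atomic size.
All are in group 13; the group trend (electronegativity increases up the group) applies, with the exception below.
Note the exception: Ga has a higher electronegativity than Al, contrary to the simple trend — poor shielding by filled d (and f) subshells raises the heavier element's effective nuclear charge more than the simple down-group trend predicts.
Tabulated electronegativity (Pauling): B 2.04, Al 1.61, Ga 1.81.
So from lowest to highest: Al < Ga < B.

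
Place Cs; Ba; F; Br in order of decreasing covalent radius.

Cs, Ba, Br, F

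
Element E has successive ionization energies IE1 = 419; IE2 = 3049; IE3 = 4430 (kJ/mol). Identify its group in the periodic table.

Look for the largest jump between consecutive ionization energies: IE2/IE1 ≈ 7.3, far larger than any earlier ratio.
That jump marks the point where a core electron is being removed. So the atom has 1 valence electron.
A main-group element with 1 valence electron is in group 1.

Group 1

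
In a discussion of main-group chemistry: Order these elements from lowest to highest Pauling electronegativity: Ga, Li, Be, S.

Li is in period 2, group 1; Be is in period 2, group 2; S is in period 3, group 16; Ga is in period 4, group 13.
Electronegativity increases across a period and decreases down a group, tracking effective nuclear charge and atomic size.
Neither a single period nor a single group — weigh both effects.
Be > Li: Be lies to the right of Li in period 2, so the across-period effect alone puts Be higher.
Ga > Be: period and group pull opposite ways; the across-period shift dominates (1.81 vs 1.57).
S > Ga: relative to Ga, both the across-period and down-group shifts push S's electronegativity up.
For reference (Pauling): Li 0.98, Be 1.57, S 2.58, Ga 1.81.
So from lowest to highest: Li < Be < Ga < S.

Li, Be, Ga, S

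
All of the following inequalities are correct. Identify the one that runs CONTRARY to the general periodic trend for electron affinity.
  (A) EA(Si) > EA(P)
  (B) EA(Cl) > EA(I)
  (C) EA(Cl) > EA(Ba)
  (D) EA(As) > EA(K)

The general trend: electron affinity increases across a period and decreases down a group.
(A) Si (period 3, group 14) vs P (period 3, group 15): the stated order contradicts the simple trend.
(B) Cl (period 3, group 17) vs I (period 5, group 17): the stated order agrees with the simple trend.
(C) Cl (period 3, group 17) vs Ba (period 6, group 2): the stated order agrees with the simple trend.
(D) As (period 4, group 15) vs K (period 4, group 1): the stated order agrees with the simple trend.
The exception is (A): adding an electron to P's half-filled 3p³ is unfavourable, so Si (3p²) has the more exothermic EA.

(A)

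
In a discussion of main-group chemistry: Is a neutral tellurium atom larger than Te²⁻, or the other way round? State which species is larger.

Forming Te²⁻ adds 2 electrons to Te. More electron–electron repulsion in the same shell, with unchanged nuclear charge, lets the cloud expand.
An anion is larger than its parent atom: Te²⁻ > Te.

Te²⁻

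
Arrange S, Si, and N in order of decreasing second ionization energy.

N, S, Si

Consider each +1 ion: S⁺ still has 5 valence electrons; Si⁺ still has 3 valence electrons; N⁺ still has 4 valence electrons.
All are still removing valence electrons, so compare the +1 ions as you would atoms: IE_2 generally rises across a period (higher Z_eff) and falls down a group (larger shell), subject to the usual subshell exceptions.
Valence configurations: S⁺ [Ne]3s²3p³, Si⁺ [Ne]3s²3p¹, N⁺ [He]2s²2p².
Approximate IE_2 values (kJ/mol): S 2252, Si 1577, N 2856.
Putting it together, IE_2: Si < S < N.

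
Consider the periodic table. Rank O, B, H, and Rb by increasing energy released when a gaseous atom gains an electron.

B < Rb < H < O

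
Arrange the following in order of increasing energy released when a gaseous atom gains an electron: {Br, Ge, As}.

As < Ge < Br

Ge is in period 4, group 14; As is in period 4, group 15; Br is in period 4, group 17.
Adding an electron releases more energy for atoms nearer the top right (short of the noble gases).
All lie in period 4; the across-period trend (electron affinity increases left to right) applies, with the exception below.
Note the exception: Ge has a higher electron affinity than As, contrary to the simple trend — adding an electron to As's half-filled 4p³ is unfavourable, so Ge (4p²) has the more exothermic EA.
Approximate values (kJ/mol): Ge 119, As 78, Br 325.
So from lowest to highest: As < Ge < Br.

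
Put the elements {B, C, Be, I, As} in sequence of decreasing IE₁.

C, I, As, Be, B

Be is in period 2, group 2; B is in period 2, group 13; C is in period 2, group 14; As is in period 4, group 15; I is in period 5, group 17.
Removing the outermost electron gets harder across a period and easier down a group.
Here both period and group differ, so the two effects have to be weighed against each other.
Be > B: this pair runs against the simple trend — see the exception note.
As > Be: period and group pull opposite ways; the across-period shift dominates (947 vs 900 kJ/mol).
I > As: the two effects oppose for this pair; the across-period effect wins (1008 vs 947 kJ/mol).
C > I: period and group pull opposite ways; the down-group shift dominates (1086 vs 1008 kJ/mol).
Note the exception: Be has a higher first ionization energy than B, contrary to the simple trend — removing B's lone 2p electron is easier than breaking Be's filled 2s².
Tabulated first ionization energy (kJ/mol): Be 900, B 801, C 1086, As 947, I 1008.
So from highest to lowest: C > I > As > Be > B.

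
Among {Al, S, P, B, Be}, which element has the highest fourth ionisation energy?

Consider each +3 ion: Al³⁺ is the bare [Ne] core; S³⁺ still has 3 valence electrons; P³⁺ still has 2 valence electrons; B³⁺ is the bare [He] core; Be³⁺ is already 1 electron into the core.
Breaking into a closed-shell core is much more expensive than removing a leftover valence electron — Al, Be and B have the largest IE_4 here.
Valence configurations: S³⁺ [Ne]3s²3p¹, P³⁺ [Ne]3s².
S³⁺ loses a lone 3p electron whereas P³⁺ must break into a filled 3s² pair, so IE_4(P) > IE_4(S) even though S has the higher nuclear charge.
Tabulated IE_4 (kJ/mol): Al 11577, S 4556, P 4964, B 25026, Be 21007.
So the fourth ionization energies run S < P < Al < Be < B.

B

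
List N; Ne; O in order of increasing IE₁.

N is in period 2, group 15; O is in period 2, group 16; Ne is in period 2, group 18.
IE₁ increases left→right with effective nuclear charge and decreases top→bottom as the valence shell moves farther out.
All lie in period 2; the across-period trend (first ionization energy increases left to right) applies, with the exception below.
Note the exception: N has a higher first ionization energy than O, contrary to the simple trend — pairing an electron in O's 2p⁴ costs repulsion energy, so O ionizes more easily than half-filled N (2p³).
Tabulated first ionization energy (kJ/mol): N 1402, O 1314, Ne 2081.
So from lowest to highest: O < N < Ne.

O < N < Ne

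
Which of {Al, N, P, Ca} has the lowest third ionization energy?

Al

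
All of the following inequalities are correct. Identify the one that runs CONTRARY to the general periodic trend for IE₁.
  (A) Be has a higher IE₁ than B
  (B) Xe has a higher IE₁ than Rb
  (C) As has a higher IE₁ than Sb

(A)

The general trend: IE₁ increases across a period and decreases down a group.
(A) Be (period 2, group 2) vs B (period 2, group 13): the stated order contradicts the simple trend.
(B) Xe (period 5, group 18) vs Rb (period 5, group 1): the stated order agrees with the simple trend.
(C) As (period 4, group 15) vs Sb (period 5, group 15): the stated order agrees with the simple trend.
The exception is (A): removing B's lone 2p electron is easier than breaking Be's filled 2s².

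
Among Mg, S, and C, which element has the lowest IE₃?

S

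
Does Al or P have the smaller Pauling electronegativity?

Al is in period 3, group 13; P is in period 3, group 15.
Atoms toward the upper right of the periodic table pull bonding electrons most strongly.
All lie in period 3, so electronegativity increases left to right.
So Al has the smaller Pauling electronegativity (Al < P).

Al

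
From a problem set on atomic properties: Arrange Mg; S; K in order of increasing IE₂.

Mg, S, K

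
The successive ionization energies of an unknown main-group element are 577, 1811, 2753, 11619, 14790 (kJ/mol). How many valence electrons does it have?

Look for the largest jump between consecutive ionization energies: IE4/IE3 ≈ 4.2, far larger than any earlier ratio.
That jump marks the point where a core electron is being removed. So the atom has 3 valence electrons.

3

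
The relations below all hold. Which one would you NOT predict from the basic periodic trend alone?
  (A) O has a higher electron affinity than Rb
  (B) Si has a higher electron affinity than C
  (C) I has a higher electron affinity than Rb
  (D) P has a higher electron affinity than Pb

The general trend: electron affinity increases across a period and decreases down a group.
(A) O (period 2, group 16) vs Rb (period 5, group 1): the stated order agrees with the simple trend.
(B) Si (period 3, group 14) vs C (period 2, group 14): the stated order contradicts the simple trend.
(C) I (period 5, group 17) vs Rb (period 5, group 1): the stated order agrees with the simple trend.
(D) P (period 3, group 15) vs Pb (period 6, group 14): the stated order agrees with the simple trend.
The exception is (B): Si's larger, more diffuse 3p orbitals accept an added electron slightly more readily than C's compact 2p.

(B)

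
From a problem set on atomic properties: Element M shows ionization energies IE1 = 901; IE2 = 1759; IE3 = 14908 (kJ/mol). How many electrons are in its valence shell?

Look for the largest jump between consecutive ionization energies: IE3/IE2 ≈ 8.5, far larger than any earlier ratio.
That jump marks the point where a core electron is being removed. So the atom has 2 valence electrons.

2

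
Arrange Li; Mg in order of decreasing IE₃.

Li > Mg

Consider each +2 ion: Li²⁺ is already 1 electron into the core; Mg²⁺ is the bare [Ne] core.
All of these are removing an electron from a noble-gas core or deeper; the smaller core (lower principal quantum number) is held far more tightly, and within a period the higher nuclear charge binds the same core more tightly.
Tabulated IE_3 (kJ/mol): Li 11815, Mg 7733.
Hence IE_3: Mg < Li.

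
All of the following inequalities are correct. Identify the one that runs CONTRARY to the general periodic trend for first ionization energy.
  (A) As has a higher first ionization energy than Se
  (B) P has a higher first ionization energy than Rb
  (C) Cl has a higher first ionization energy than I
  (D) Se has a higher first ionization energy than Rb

(A)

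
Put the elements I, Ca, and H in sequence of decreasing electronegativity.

H is in period 1, group 1; Ca is in period 4, group 2; I is in period 5, group 17.
Electronegativity increases across a period and decreases down a group, tracking effective nuclear charge and atomic size.
Neither a single period nor a single group — weigh both effects.
H > Ca: period and group pull opposite ways; the down-group shift dominates (2.20 vs 1.00).
I > H: period and group pull opposite ways; the across-period shift dominates (2.66 vs 2.20).
Approximate values (Pauling): H 2.20, Ca 1.00, I 2.66.
So from highest to lowest: I > H > Ca.

I > H > Ca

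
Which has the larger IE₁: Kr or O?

O is in period 2, group 16; Kr is in period 4, group 18.
Removing the outermost electron gets harder across a period and easier down a group.
Here both period and group differ, so the two effects have to be weighed against each other.
Kr > O: period and group pull opposite ways; the across-period shift dominates (1351 vs 1314 kJ/mol).
For reference (kJ/mol): O 1314, Kr 1351.
So Kr has the larger IE₁ (Kr > O).

Kr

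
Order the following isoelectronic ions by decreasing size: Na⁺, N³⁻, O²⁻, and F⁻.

N³⁻ > O²⁻ > F⁻ > Na⁺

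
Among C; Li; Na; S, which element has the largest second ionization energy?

Consider each +1 ion: C⁺ still has 3 valence electrons; Li⁺ is the bare [He] core; Na⁺ is the bare [Ne] core; S⁺ still has 5 valence electrons.
Pulling an electron out of a noble-gas core costs far more than removing a remaining valence electron, so Na and Li sit at the high end of IE_2.
Valence configurations: C⁺ [He]2s²2p¹, S⁺ [Ne]3s²3p³.
Approximate IE_2 values (kJ/mol): C 2353, Li 7298, Na 4562, S 2252.
So the second ionization energies run S < C < Na < Li.

Li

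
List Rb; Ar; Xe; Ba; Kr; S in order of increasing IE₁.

S is in period 3, group 16; Ar is in period 3, group 18; Kr is in period 4, group 18; Rb is in period 5, group 1; Xe is in period 5, group 18; Ba is in period 6, group 2.
Across a period the outer electron is held more tightly (higher IE₁); down a group it sits in a higher shell, more shielded, and comes off more easily.
Neither a single period nor a single group — weigh both effects.
Ba > Rb: the two effects oppose for this pair; the across-period effect wins (503 vs 403 kJ/mol).
S > Ba: both effects reinforce here, so S is clearly the higher of the two.
Xe > S: the two effects oppose for this pair; the across-period effect wins (1170 vs 1000 kJ/mol).
Kr > Xe: Kr sits above Xe in group 18, so the down-group effect alone puts Kr higher.
Ar > Kr: they share group 18; the group trend gives Ar the larger value.
For reference (kJ/mol): S 1000, Ar 1521, Kr 1351, Rb 403, Xe 1170, Ba 503.
So from lowest to highest: Rb < Ba < S < Xe < Kr < Ar.

Rb < Ba < S < Xe < Kr < Ar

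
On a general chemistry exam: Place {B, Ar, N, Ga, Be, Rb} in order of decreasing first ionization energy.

Ar, N, Be, B, Ga, Rb

Be is in period 2, group 2; B is in period 2, group 13; N is in period 2, group 15; Ar is in period 3, group 18; Ga is in period 4, group 13; Rb is in period 5, group 1.
IE₁ increases left→right with effective nuclear charge and decreases top→bottom as the valence shell moves farther out.
Here both period and group differ, so the two effects have to be weighed against each other.
Ga > Rb: both effects reinforce here, so Ga is clearly the higher of the two.
B > Ga: B sits above Ga in group 13, so the down-group effect alone puts B higher.
Be > B: this pair runs against the simple trend — see the exception note.
N > Be: N lies to the right of Be in period 2, so the across-period effect alone puts N higher.
Ar > N: the two effects oppose for this pair; the across-period effect wins (1521 vs 1402 kJ/mol).
Note the exception: Be has a higher first ionization energy than B, contrary to the simple trend — removing B's lone 2p electron is easier than breaking Be's filled 2s².
For reference (kJ/mol): Be 900, B 801, N 1402, Ar 1521, Ga 579, Rb 403.
So from highest to lowest: Ar > N > Be > B > Ga > Rb.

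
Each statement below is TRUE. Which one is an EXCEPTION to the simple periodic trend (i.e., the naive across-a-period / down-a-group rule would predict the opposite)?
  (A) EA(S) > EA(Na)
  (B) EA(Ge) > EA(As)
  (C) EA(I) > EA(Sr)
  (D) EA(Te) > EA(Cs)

The general trend: electron affinity increases across a period and decreases down a group.
(A) S (period 3, group 16) vs Na (period 3, group 1): the stated order agrees with the simple trend.
(B) Ge (period 4, group 14) vs As (period 4, group 15): the stated order contradicts the simple trend.
(C) I (period 5, group 17) vs Sr (period 5, group 2): the stated order agrees with the simple trend.
(D) Te (period 5, group 16) vs Cs (period 6, group 1): the stated order agrees with the simple trend.
The exception is (B): adding an electron to As's half-filled 4p³ is unfavourable, so Ge (4p²) has the more exothermic EA.

(B)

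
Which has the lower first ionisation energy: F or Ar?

IE₁ increases left→right with effective nuclear charge and decreases top→bottom as the valence shell moves farther out.
A diagonal step moves right (one effect) and down (the opposite effect) at once.
F > Ar: period and group pull opposite ways; the down-group shift dominates (1681 vs 1521 kJ/mol).
Tabulated first ionization energy (kJ/mol): F 1681, Ar 1521.
So Ar has the lower first ionisation energy (Ar < F).

Ar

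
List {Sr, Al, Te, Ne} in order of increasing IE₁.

Ne is in period 2, group 18; Al is in period 3, group 13; Sr is in period 5, group 2; Te is in period 5, group 16.
Across a period the outer electron is held more tightly (higher IE₁); down a group it sits in a higher shell, more shielded, and comes off more easily.
Neither a single period nor a single group — weigh both effects.
Al > Sr: both effects reinforce here, so Al is clearly the higher of the two.
Te > Al: period and group pull opposite ways; the across-period shift dominates (869 vs 578 kJ/mol).
Ne > Te: both effects reinforce here, so Ne is clearly the higher of the two.
Approximate values (kJ/mol): Ne 2081, Al 578, Sr 550, Te 869.
So from lowest to highest: Sr < Al < Te < Ne.

Sr, Al, Te, Ne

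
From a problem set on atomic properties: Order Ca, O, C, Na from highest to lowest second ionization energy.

Na > O > C > Ca

The second ionization energy removes an electron from the +1 ion. For each element: Ca⁺ still has 1 valence electron; O⁺ still has 5 valence electrons; C⁺ still has 3 valence electrons; Na⁺ is the bare [Ne] core.
Core electrons are held far more tightly than valence electrons, so Na tops the IE_2 order.
Valence configurations: Ca⁺ [Ar]4s¹, O⁺ [He]2s²2p³, C⁺ [He]2s²2p¹.
The numbers (kJ/mol): Ca 1145, O 3388, C 2353, Na 4562.
So the second ionization energies run Ca < C < O < Na.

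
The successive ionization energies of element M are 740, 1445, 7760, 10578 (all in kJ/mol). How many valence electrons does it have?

Look for the largest jump between consecutive ionization energies: IE3/IE2 ≈ 5.4, far larger than any earlier ratio.
That jump marks the point where a core electron is being removed. So the atom has 2 valence electrons.

2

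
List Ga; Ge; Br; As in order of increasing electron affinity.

Ga, As, Ge, Br

Ga is in period 4, group 13; Ge is in period 4, group 14; As is in period 4, group 15; Br is in period 4, group 17.
EA tends to increase across a period and decrease down a group, though the pattern is less regular than for IE or radius.
All lie in period 4; the across-period trend (electron affinity increases left to right) applies, with the exception below.
Note the exception: Ge has a higher electron affinity than As, contrary to the simple trend — adding an electron to As's half-filled 4p³ is unfavourable, so Ge (4p²) has the more exothermic EA.
Tabulated electron affinity (kJ/mol): Ga 29, Ge 119, As 78, Br 325.
So from lowest to highest: Ga < As < Ge < Br.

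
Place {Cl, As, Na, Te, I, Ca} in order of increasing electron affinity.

Na is in period 3, group 1; Cl is in period 3, group 17; Ca is in period 4, group 2; As is in period 4, group 15; Te is in period 5, group 16; I is in period 5, group 17.
Adding an electron releases more energy for atoms nearer the top right (short of the noble gases).
Here both period and group differ, so the two effects have to be weighed against each other.
Na > Ca: the two effects oppose for this pair; the down-group effect wins (53 vs 2 kJ/mol).
As > Na: the two effects oppose for this pair; the across-period effect wins (78 vs 53 kJ/mol).
Te > As: period and group pull opposite ways; the across-period shift dominates (190 vs 78 kJ/mol).
I > Te: I lies to the right of Te in period 5, so the across-period effect alone puts I higher.
Cl > I: they share group 17; the group trend gives Cl the larger value.
Tabulated electron affinity (kJ/mol): Na 53, Cl 349, Ca 2, As 78, Te 190, I 295.
So from lowest to highest: Ca < Na < As < Te < I < Cl.

Ca < Na < As < Te < I < Cl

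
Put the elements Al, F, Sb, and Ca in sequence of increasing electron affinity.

Ca < Al < Sb < F

F is in period 2, group 17; Al is in period 3, group 13; Ca is in period 4, group 2; Sb is in period 5, group 15.
EA tends to increase across a period and decrease down a group, though the pattern is less regular than for IE or radius.
Neither a single period nor a single group — weigh both effects.
Al > Ca: relative to Ca, both the across-period and down-group shifts push Al's electron affinity up.
Sb > Al: period and group pull opposite ways; the across-period shift dominates (103 vs 42 kJ/mol).
F > Sb: both effects reinforce here, so F is clearly the higher of the two.
Tabulated electron affinity (kJ/mol): F 328, Al 42, Ca 2, Sb 103.
So from lowest to highest: Ca < Al < Sb < F.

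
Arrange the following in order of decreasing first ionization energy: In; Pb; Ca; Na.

Pb > Ca > In > Na

Na is in period 3, group 1; Ca is in period 4, group 2; In is in period 5, group 13; Pb is in period 6, group 14.
First ionization energy rises across a period (greater Z_eff holds electrons more tightly) and falls down a group (valence electrons are farther from the nucleus).
These sit on a diagonal, where the across-period and down-group effects partly cancel.
In > Na: period and group pull opposite ways; the across-period shift dominates (558 vs 496 kJ/mol).
Ca > In: period and group pull opposite ways; the down-group shift dominates (590 vs 558 kJ/mol).
Pb > Ca: the two effects oppose for this pair; the across-period effect wins (716 vs 590 kJ/mol).
Tabulated first ionization energy (kJ/mol): Na 496, Ca 590, In 558, Pb 716.
So from highest to lowest: Pb > Ca > In > Na.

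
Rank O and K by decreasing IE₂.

Consider each +1 ion: O⁺ still has 5 valence electrons; K⁺ is the bare [Ar] core.
Usually core removal costs more than valence removal, but here the competition is close: a tightly held n=2 valence electron can cost more to remove than an n=3 core electron, so the actual values have to decide it.
Tabulated IE_2 (kJ/mol): O 3388, K 3052.
So the second ionization energies run K < O.

O > K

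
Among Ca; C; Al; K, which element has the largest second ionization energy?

Consider each +1 ion: Ca⁺ still has 1 valence electron; C⁺ still has 3 valence electrons; Al⁺ still has 2 valence electrons; K⁺ is the bare [Ar] core.
Pulling an electron out of a noble-gas core costs far more than removing a remaining valence electron, so K sits at the high end of IE_2.
Valence configurations: Ca⁺ [Ar]4s¹, C⁺ [He]2s²2p¹, Al⁺ [Ne]3s².
The numbers (kJ/mol): Ca 1145, C 2353, Al 1817, K 3052.
Putting it together, IE_2: Ca < Al < C < K.

K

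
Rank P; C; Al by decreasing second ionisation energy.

The second ionization energy removes an electron from the +1 ion. For each element: P⁺ still has 4 valence electrons; C⁺ still has 3 valence electrons; Al⁺ still has 2 valence electrons.
All are still removing valence electrons, so compare the +1 ions as you would atoms: IE_2 generally rises across a period (higher Z_eff) and falls down a group (larger shell), subject to the usual subshell exceptions.
Valence configurations: P⁺ [Ne]3s²3p², C⁺ [He]2s²2p¹, Al⁺ [Ne]3s².
Tabulated IE_2 (kJ/mol): P 1907, C 2353, Al 1817.
Putting it together, IE_2: Al < P < C.

C > P > Al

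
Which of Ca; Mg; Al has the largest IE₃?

Mg

The third ionization energy removes an electron from the +2 ion. For each element: Ca²⁺ is the bare [Ar] core; Mg²⁺ is the bare [Ne] core; Al²⁺ still has 1 valence electron.
Pulling an electron out of a noble-gas core costs far more than removing a remaining valence electron, so Ca and Mg sit at the high end of IE_3.
The numbers (kJ/mol): Ca 4912, Mg 7733, Al 2745.
Hence IE_3: Al < Ca < Mg.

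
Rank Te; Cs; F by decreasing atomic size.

Cs > Te > F

F is in period 2, group 17; Te is in period 5, group 16; Cs is in period 6, group 1.
Radius decreases left→right (rising Z_eff, same n) and increases top→bottom (higher n).
Here both period and group differ, so the two effects have to be weighed against each other.
Te > F: relative to F, both the across-period and down-group shifts push Te's atomic radius up.
Cs > Te: both effects reinforce here, so Cs is clearly the larger of the two.
Tabulated atomic radius (pm): F 64, Te 136, Cs 232.
So from largest to smallest: Cs > Te > F.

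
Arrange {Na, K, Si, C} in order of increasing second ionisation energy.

Si < C < K < Na

After 1 electron has been removed, what remains? Na⁺ is the bare [Ne] core; K⁺ is the bare [Ar] core; Si⁺ still has 3 valence electrons; C⁺ still has 3 valence electrons.
Core electrons are held far more tightly than valence electrons, so K and Na top the IE_2 order.
Valence configurations: Si⁺ [Ne]3s²3p¹, C⁺ [He]2s²2p¹.
Approximate IE_2 values (kJ/mol): Na 4562, K 3052, Si 1577, C 2353.
So the second ionization energies run Si < C < K < Na.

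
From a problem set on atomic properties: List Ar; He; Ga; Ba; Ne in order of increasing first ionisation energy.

He is in period 1, group 18; Ne is in period 2, group 18; Ar is in period 3, group 18; Ga is in period 4, group 13; Ba is in period 6, group 2.
First ionization energy rises across a period (greater Z_eff holds electrons more tightly) and falls down a group (valence electrons are farther from the nucleus).
Neither a single period nor a single group — weigh both effects.
Ga > Ba: relative to Ba, both the across-period and down-group shifts push Ga's first ionization energy up.
Ar > Ga: relative to Ga, both the across-period and down-group shifts push Ar's first ionization energy up.
Ne > Ar: they share group 18; the group trend gives Ne the larger value.
He > Ne: He sits above Ne in group 18, so the down-group effect alone puts He higher.
For reference (kJ/mol): He 2372, Ne 2081, Ar 1521, Ga 579, Ba 503.
So from lowest to highest: Ba < Ga < Ar < Ne < He.

Ba, Ga, Ar, Ne, He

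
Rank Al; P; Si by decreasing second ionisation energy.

P > Al > Si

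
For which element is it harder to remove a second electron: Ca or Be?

Be

After 1 electron has been removed, what remains? Ca⁺ still has 1 valence electron; Be⁺ still has 1 valence electron.
All are still removing valence electrons, so compare the +1 ions as you would atoms: IE_2 generally rises across a period (higher Z_eff) and falls down a group (larger shell), subject to the usual subshell exceptions.
Valence configurations: Ca⁺ [Ar]4s¹, Be⁺ [He]2s¹.
Tabulated IE_2 (kJ/mol): Ca 1145, Be 1757.
Hence IE_2: Ca < Be.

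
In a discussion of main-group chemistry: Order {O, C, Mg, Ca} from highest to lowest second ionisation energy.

O > C > Mg > Ca

The second ionization energy removes an electron from the +1 ion. For each element: O⁺ still has 5 valence electrons; C⁺ still has 3 valence electrons; Mg⁺ still has 1 valence electron; Ca⁺ still has 1 valence electron.
All are still removing valence electrons, so compare the +1 ions as you would atoms: IE_2 generally rises across a period (higher Z_eff) and falls down a group (larger shell), subject to the usual subshell exceptions.
Valence configurations: O⁺ [He]2s²2p³, C⁺ [He]2s²2p¹, Mg⁺ [Ne]3s¹, Ca⁺ [Ar]4s¹.
The numbers (kJ/mol): O 3388, C 2353, Mg 1451, Ca 1145.
Hence IE_2: Ca < Mg < C < O.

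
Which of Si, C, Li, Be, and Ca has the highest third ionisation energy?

The third ionization energy removes an electron from the +2 ion. For each element: Si²⁺ still has 2 valence electrons; C²⁺ still has 2 valence electrons; Li²⁺ is already 1 electron into the core; Be²⁺ is the bare [He] core; Ca²⁺ is the bare [Ar] core.
Pulling an electron out of a noble-gas core costs far more than removing a remaining valence electron, so Ca, Li and Be sit at the high end of IE_3.
Valence configurations: Si²⁺ [Ne]3s², C²⁺ [He]2s².
The numbers (kJ/mol): Si 3232, C 4620, Li 11815, Be 14849, Ca 4912.
Putting it together, IE_3: Si < C < Ca < Li < Be.

Be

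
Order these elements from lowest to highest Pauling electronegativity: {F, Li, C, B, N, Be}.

Li is in period 2, group 1; Be is in period 2, group 2; B is in period 2, group 13; C is in period 2, group 14; N is in period 2, group 15; F is in period 2, group 17.
Atoms toward the upper right of the periodic table pull bonding electrons most strongly.
All lie in period 2, so electronegativity increases left to right.
So from lowest to highest: Li < Be < B < C < N < F.

Li < Be < B < C < N < F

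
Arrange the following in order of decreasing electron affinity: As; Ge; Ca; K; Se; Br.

K is in period 4, group 1; Ca is in period 4, group 2; Ge is in period 4, group 14; As is in period 4, group 15; Se is in period 4, group 16; Br is in period 4, group 17.
Atoms with high Z_eff and room in the valence shell (especially the halogens) have the most exothermic electron affinities.
All lie in period 4; the across-period trend (electron affinity increases left to right) applies, with the exception below.
Note the exception: K has a higher electron affinity than Ca, contrary to the simple trend — adding an electron to Ca (ns²) has to open a new, higher-energy np subshell, which is unfavourable.
Note the exception: Ge has a higher electron affinity than As, contrary to the simple trend — adding an electron to As's half-filled 4p³ is unfavourable, so Ge (4p²) has the more exothermic EA.
Approximate values (kJ/mol): K 48, Ca 2, Ge 119, As 78, Se 195, Br 325.
So from highest to lowest: Br > Se > Ge > As > K > Ca.

Br, Se, Ge, As, K, Ca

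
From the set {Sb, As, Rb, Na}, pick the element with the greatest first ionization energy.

As

Na is in period 3, group 1; As is in period 4, group 15; Rb is in period 5, group 1; Sb is in period 5, group 15.
IE₁ increases left→right with effective nuclear charge and decreases top→bottom as the valence shell moves farther out.
These span different periods and groups, so the two trends combine.
Na > Rb: they share group 1; the group trend gives Na the larger value.
Sb > Na: the two effects oppose for this pair; the across-period effect wins (831 vs 496 kJ/mol).
As > Sb: they share group 15; the group trend gives As the larger value.
For reference (kJ/mol): Na 496, As 947, Rb 403, Sb 831.
The greatest first ionization energy among these belongs to As.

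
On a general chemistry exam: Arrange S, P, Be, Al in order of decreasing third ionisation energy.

IE_3 is the cost of taking one more electron from the +2 cation: S²⁺ still has 4 valence electrons; P²⁺ still has 3 valence electrons; Be²⁺ is the bare [He] core; Al²⁺ still has 1 valence electron.
Core electrons are held far more tightly than valence electrons, so Be tops the IE_3 order.
Valence configurations: S²⁺ [Ne]3s²3p², P²⁺ [Ne]3s²3p¹, Al²⁺ [Ne]3s¹.
The numbers (kJ/mol): S 3357, P 2914, Be 14849, Al 2745.
Overall IE_3 order: Al < P < S < Be.

Be > S > P > Al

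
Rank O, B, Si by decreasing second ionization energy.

IE_2 is the cost of taking one more electron from the +1 cation: O⁺ still has 5 valence electrons; B⁺ still has 2 valence electrons; Si⁺ still has 3 valence electrons.
All are still removing valence electrons, so compare the +1 ions as you would atoms: IE_2 generally rises across a period (higher Z_eff) and falls down a group (larger shell), subject to the usual subshell exceptions.
Valence configurations: O⁺ [He]2s²2p³, B⁺ [He]2s², Si⁺ [Ne]3s²3p¹.
Tabulated IE_2 (kJ/mol): O 3388, B 2427, Si 1577.
Hence IE_2: Si < B < O.

O, B, Si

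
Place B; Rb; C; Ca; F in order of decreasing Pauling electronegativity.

F > C > B > Ca > Rb

B is in period 2, group 13; C is in period 2, group 14; F is in period 2, group 17; Ca is in period 4, group 2; Rb is in period 5, group 1.
Electronegativity increases across a period and decreases down a group, tracking effective nuclear charge and atomic size.
Here both period and group differ, so the two effects have to be weighed against each other.
Ca > Rb: both effects reinforce here, so Ca is clearly the higher of the two.
B > Ca: relative to Ca, both the across-period and down-group shifts push B's electronegativity up.
C > B: C lies to the right of B in period 2, so the across-period effect alone puts C higher.
F > C: F lies to the right of C in period 2, so the across-period effect alone puts F higher.
For reference (Pauling): B 2.04, C 2.55, F 3.98, Ca 1.00, Rb 0.82.
So from highest to lowest: F > C > B > Ca > Rb.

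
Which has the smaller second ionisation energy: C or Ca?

Ca

Consider each +1 ion: C⁺ still has 3 valence electrons; Ca⁺ still has 1 valence electron.
All are still removing valence electrons, so compare the +1 ions as you would atoms: IE_2 generally rises across a period (higher Z_eff) and falls down a group (larger shell), subject to the usual subshell exceptions.
Valence configurations: C⁺ [He]2s²2p¹, Ca⁺ [Ar]4s¹.
The numbers (kJ/mol): C 2353, Ca 1145.
Putting it together, IE_2: Ca < C.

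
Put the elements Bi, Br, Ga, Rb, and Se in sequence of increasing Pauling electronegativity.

Rb, Ga, Bi, Se, Br

Ga is in period 4, group 13; Se is in period 4, group 16; Br is in period 4, group 17; Rb is in period 5, group 1; Bi is in period 6, group 15.
Smaller atoms with higher effective nuclear charge are more electronegative.
Neither a single period nor a single group — weigh both effects.
Ga > Rb: both effects reinforce here, so Ga is clearly the higher of the two.
Bi > Ga: period and group pull opposite ways; the across-period shift dominates (2.02 vs 1.81).
Se > Bi: relative to Bi, both the across-period and down-group shifts push Se's electronegativity up.
Br > Se: both are in period 4; the period trend gives Br the larger value.
For reference (Pauling): Ga 1.81, Se 2.55, Br 2.96, Rb 0.82, Bi 2.02.
So from lowest to highest: Rb < Ga < Bi < Se < Br.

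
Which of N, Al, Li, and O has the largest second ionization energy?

Li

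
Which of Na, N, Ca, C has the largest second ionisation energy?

The second ionization energy removes an electron from the +1 ion. For each element: Na⁺ is the bare [Ne] core; N⁺ still has 4 valence electrons; Ca⁺ still has 1 valence electron; C⁺ still has 3 valence electrons.
Core electrons are held far more tightly than valence electrons, so Na tops the IE_2 order.
Valence configurations: N⁺ [He]2s²2p², Ca⁺ [Ar]4s¹, C⁺ [He]2s²2p¹.
Tabulated IE_2 (kJ/mol): Na 4562, N 2856, Ca 1145, C 2353.
So the second ionization energies run Ca < C < N < Na.

Na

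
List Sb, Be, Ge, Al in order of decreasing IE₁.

Be > Sb > Ge > Al

Be is in period 2, group 2; Al is in period 3, group 13; Ge is in period 4, group 14; Sb is in period 5, group 15.
First ionization energy rises across a period (greater Z_eff holds electrons more tightly) and falls down a group (valence electrons are farther from the nucleus).
These sit on a diagonal, where the across-period and down-group effects partly cancel.
Ge > Al: period and group pull opposite ways; the across-period shift dominates (762 vs 578 kJ/mol).
Sb > Ge: the two effects oppose for this pair; the across-period effect wins (831 vs 762 kJ/mol).
Be > Sb: period and group pull opposite ways; the down-group shift dominates (900 vs 831 kJ/mol).
For reference (kJ/mol): Be 900, Al 578, Ge 762, Sb 831.
So from highest to lowest: Be > Sb > Ge > Al.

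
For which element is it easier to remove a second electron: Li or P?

P

Consider each +1 ion: Li⁺ is the bare [He] core; P⁺ still has 4 valence electrons.
Pulling an electron out of a noble-gas core costs far more than removing a remaining valence electron, so Li sits at the high end of IE_2.
Approximate IE_2 values (kJ/mol): Li 7298, P 1907.
So the second ionization energies run P < Li.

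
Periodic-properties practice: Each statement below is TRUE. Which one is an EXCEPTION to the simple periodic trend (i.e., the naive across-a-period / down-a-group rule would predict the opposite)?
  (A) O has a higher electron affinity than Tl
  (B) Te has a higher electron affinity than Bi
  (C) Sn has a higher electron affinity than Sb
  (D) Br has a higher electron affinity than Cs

(C)

The general trend: electron affinity increases across a period and decreases down a group.
(A) O (period 2, group 16) vs Tl (period 6, group 13): the stated order agrees with the simple trend.
(B) Te (period 5, group 16) vs Bi (period 6, group 15): the stated order agrees with the simple trend.
(C) Sn (period 5, group 14) vs Sb (period 5, group 15): the stated order contradicts the simple trend.
(D) Br (period 4, group 17) vs Cs (period 6, group 1): the stated order agrees with the simple trend.
The exception is (C): adding an electron to Sb's half-filled 5p³ is unfavourable, so Sn has the more exothermic EA.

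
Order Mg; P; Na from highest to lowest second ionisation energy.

Na > P > Mg

The second ionization energy removes an electron from the +1 ion. For each element: Mg⁺ still has 1 valence electron; P⁺ still has 4 valence electrons; Na⁺ is the bare [Ne] core.
Core electrons are held far more tightly than valence electrons, so Na tops the IE_2 order.
Valence configurations: Mg⁺ [Ne]3s¹, P⁺ [Ne]3s²3p².
The numbers (kJ/mol): Mg 1451, P 1907, Na 4562.
Overall IE_2 order: Mg < P < Na.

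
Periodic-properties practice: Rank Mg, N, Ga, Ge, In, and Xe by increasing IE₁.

N is in period 2, group 15; Mg is in period 3, group 2; Ga is in period 4, group 13; Ge is in period 4, group 14; In is in period 5, group 13; Xe is in period 5, group 18.
Across a period the outer electron is held more tightly (higher IE₁); down a group it sits in a higher shell, more shielded, and comes off more easily.
Neither a single period nor a single group — weigh both effects.
Ga > In: Ga sits above In in group 13, so the down-group effect alone puts Ga higher.
Mg > Ga: period and group pull opposite ways; the down-group shift dominates (738 vs 579 kJ/mol).
Ge > Mg: period and group pull opposite ways; the across-period shift dominates (762 vs 738 kJ/mol).
Xe > Ge: the two effects oppose for this pair; the across-period effect wins (1170 vs 762 kJ/mol).
N > Xe: period and group pull opposite ways; the down-group shift dominates (1402 vs 1170 kJ/mol).
Tabulated first ionization energy (kJ/mol): N 1402, Mg 738, Ga 579, Ge 762, In 558, Xe 1170.
So from lowest to highest: In < Ga < Mg < Ge < Xe < N.

In, Ga, Mg, Ge, Xe, N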